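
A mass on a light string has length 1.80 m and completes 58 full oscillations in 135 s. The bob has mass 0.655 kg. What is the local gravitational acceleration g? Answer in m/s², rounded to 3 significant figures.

T = 135/58 = 2.328 s.
From T = 2π√(L/g), g = 4π²L/T² = 4π² × 1.80/2.328² = 13.1 m/s².

13.1 m/s²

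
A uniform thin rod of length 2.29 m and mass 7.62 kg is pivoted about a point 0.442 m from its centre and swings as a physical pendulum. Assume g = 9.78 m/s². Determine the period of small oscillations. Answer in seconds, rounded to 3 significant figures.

2.40 s

For a physical pendulum T = 2π√(I/(mgd)), with d = 0.4420 m from pivot to centre of mass.
I_cm = mL²/12 = 7.62 × 2.29²/12 = 3.330 kg·m²; I = I_cm + md² = 3.330 + 7.62 × 0.4420² = 4.819 kg·m².
T = 2π√(4.819/(7.62 × 9.78 × 0.4420)) = 2.40 s.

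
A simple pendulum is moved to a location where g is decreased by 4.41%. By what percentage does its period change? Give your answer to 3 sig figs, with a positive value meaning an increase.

2.28%

T ∝ 1/√g, so T'/T = 1/√(0.9559) = 1.023.
Percentage change in T = (1.023 − 1) × 100% = 2.28%.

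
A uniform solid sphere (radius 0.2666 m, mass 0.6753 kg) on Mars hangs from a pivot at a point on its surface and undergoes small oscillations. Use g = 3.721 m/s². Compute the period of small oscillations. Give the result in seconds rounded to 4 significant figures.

I_cm = (2/5)mr² = 0.019199 kg·m². The pivot is at distance d = 0.2666 m from the centre of mass.
By the parallel-axis theorem, I = I_cm + md² = 0.019199 + 0.047997 = 0.067196 kg·m².
T = 2π√(I/(mgd)) = 2π√(0.067196/(0.6753 × 3.721 × 0.2666)) = 1.990 s.

1.990 s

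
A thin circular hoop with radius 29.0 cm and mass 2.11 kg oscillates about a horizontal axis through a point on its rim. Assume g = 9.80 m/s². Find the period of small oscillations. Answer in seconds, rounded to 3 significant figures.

1.53 s

I_cm = mr² = 0.1775 kg·m². The pivot is at distance d = 0.290 m from the centre of mass.
By the parallel-axis theorem, I = I_cm + md² = 0.1775 + 0.1775 = 0.3549 kg·m².
T = 2π√(I/(mgd)) = 2π√(0.3549/(2.11 × 9.80 × 0.290)) = 1.53 s.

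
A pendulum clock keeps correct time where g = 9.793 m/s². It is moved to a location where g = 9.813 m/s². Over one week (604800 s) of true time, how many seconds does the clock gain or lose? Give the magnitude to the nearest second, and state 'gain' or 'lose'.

gain 617 s

The clock's period scales as T ∝ 1/√g, so T'/T = √(9.793/9.813) = 0.998980.
In 604800 s of true time the clock registers 604800/0.998980 = 605417.3 s, so it gains 617 s.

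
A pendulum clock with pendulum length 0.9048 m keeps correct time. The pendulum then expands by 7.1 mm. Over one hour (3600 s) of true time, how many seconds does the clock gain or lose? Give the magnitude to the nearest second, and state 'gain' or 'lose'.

T ∝ √L, so T'/T = √(0.91190/0.9048) = 1.00392.
In 3600 s of true time the clock registers 3600/1.00392 = 3586.0 s, so it loses 14 s.

lose 14 s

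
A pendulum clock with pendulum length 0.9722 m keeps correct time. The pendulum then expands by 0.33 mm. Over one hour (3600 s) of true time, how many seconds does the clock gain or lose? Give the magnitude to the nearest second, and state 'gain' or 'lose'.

T ∝ √L, so T'/T = √(0.97253/0.9722) = 1.00017.
In 3600 s of true time the clock registers 3600/1.00017 = 3599.4 s, so it loses 1 s.

lose 1 s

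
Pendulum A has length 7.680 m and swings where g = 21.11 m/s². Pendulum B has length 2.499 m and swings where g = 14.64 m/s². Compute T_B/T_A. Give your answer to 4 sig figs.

0.6850

T = 2π√(L/g), so T_B/T_A = √((L_B/g_B)/(L_A/g_A)) = √((2.499/14.64)/(7.680/21.11)) = 0.6850.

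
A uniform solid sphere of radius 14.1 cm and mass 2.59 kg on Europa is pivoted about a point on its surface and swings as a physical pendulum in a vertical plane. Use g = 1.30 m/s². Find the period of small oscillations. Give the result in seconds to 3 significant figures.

I_cm = (2/5)mr² = 0.02060 kg·m². The pivot is at distance d = 0.141 m from the centre of mass.
By the parallel-axis theorem, I = I_cm + md² = 0.02060 + 0.05149 = 0.07209 kg·m².
T = 2π√(I/(mgd)) = 2π√(0.07209/(2.59 × 1.30 × 0.141)) = 2.45 s.

2.45 s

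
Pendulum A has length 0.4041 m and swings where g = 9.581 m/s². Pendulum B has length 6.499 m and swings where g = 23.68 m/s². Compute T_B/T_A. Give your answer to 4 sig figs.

2.551

T = 2π√(L/g), so T_B/T_A = √((L_B/g_B)/(L_A/g_A)) = √((6.499/23.68)/(0.4041/9.581)) = 2.551.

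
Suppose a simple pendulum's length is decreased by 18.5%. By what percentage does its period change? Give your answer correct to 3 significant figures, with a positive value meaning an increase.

-9.72%

T ∝ √L, so T'/T = √(0.8150) = 0.9028.
Percentage change in T = (0.9028 − 1) × 100% = -9.72%.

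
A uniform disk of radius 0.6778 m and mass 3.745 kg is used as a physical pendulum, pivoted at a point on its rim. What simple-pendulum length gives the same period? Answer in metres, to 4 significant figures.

The equivalent simple-pendulum length is L_eq = I/(md), where I is about the pivot and d = 0.67780 m.
I_cm = ½mR² = 0.86025 kg·m², so I = I_cm + md² = 0.86025 + 1.7205 = 2.5808 kg·m².
L_eq = 2.5808/(3.745 × 0.67780) = 1.017 m.

1.017 m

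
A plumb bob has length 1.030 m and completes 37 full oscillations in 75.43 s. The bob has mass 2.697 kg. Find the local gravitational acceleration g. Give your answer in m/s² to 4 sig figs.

T = 75.43/37 = 2.0386 s.
From T = 2π√(L/g), g = 4π²L/T² = 4π² × 1.030/2.0386² = 9.784 m/s².

9.784 m/s²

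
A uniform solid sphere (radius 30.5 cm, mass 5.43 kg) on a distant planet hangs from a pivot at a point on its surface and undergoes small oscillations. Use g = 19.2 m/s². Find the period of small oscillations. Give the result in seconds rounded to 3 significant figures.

I_cm = (2/5)mr² = 0.2021 kg·m². The pivot is at distance d = 0.305 m from the centre of mass.
By the parallel-axis theorem, I = I_cm + md² = 0.2021 + 0.5051 = 0.7072 kg·m².
T = 2π√(I/(mgd)) = 2π√(0.7072/(5.43 × 19.2 × 0.305)) = 0.937 s.

0.937 s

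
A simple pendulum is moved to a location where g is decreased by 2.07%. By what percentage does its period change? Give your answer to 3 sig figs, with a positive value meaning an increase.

T ∝ 1/√g, so T'/T = 1/√(0.9793) = 1.011.
Percentage change in T = (1.011 − 1) × 100% = 1.05%.

1.05%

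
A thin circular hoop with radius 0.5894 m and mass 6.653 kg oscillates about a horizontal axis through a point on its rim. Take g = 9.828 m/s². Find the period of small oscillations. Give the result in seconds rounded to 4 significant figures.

I_cm = mr² = 2.3112 kg·m². The pivot is at distance d = 0.5894 m from the centre of mass.
By the parallel-axis theorem, I = I_cm + md² = 2.3112 + 2.3112 = 4.6224 kg·m².
T = 2π√(I/(mgd)) = 2π√(4.6224/(6.653 × 9.828 × 0.5894)) = 2.176 s.

2.176 s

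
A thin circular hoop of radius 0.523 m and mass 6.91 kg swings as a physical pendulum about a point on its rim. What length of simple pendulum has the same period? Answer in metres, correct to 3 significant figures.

The equivalent simple-pendulum length is L_eq = I/(md), where I is about the pivot and d = 0.5230 m.
I_cm = mR² = 1.890 kg·m², so I = I_cm + md² = 1.890 + 1.890 = 3.780 kg·m².
L_eq = 3.780/(6.91 × 0.5230) = 1.05 m.

1.05 m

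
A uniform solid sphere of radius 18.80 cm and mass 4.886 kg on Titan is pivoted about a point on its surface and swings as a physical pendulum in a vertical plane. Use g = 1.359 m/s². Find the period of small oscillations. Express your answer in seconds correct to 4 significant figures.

I_cm = (2/5)mr² = 0.069076 kg·m². The pivot is at distance d = 0.1880 m from the centre of mass.
By the parallel-axis theorem, I = I_cm + md² = 0.069076 + 0.17269 = 0.24177 kg·m².
T = 2π√(I/(mgd)) = 2π√(0.24177/(4.886 × 1.359 × 0.1880)) = 2.765 s.

2.765 s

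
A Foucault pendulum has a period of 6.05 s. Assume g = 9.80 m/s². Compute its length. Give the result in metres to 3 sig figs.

From T = 2π√(L/g), L = gT²/(4π²) = 9.80 × 6.050²/(4π²) = 9.09 m.

9.09 m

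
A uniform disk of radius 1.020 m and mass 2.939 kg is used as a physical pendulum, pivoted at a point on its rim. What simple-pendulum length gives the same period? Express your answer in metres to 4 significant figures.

The equivalent simple-pendulum length is L_eq = I/(md), where I is about the pivot and d = 1.0200 m.
I_cm = ½mR² = 1.5289 kg·m², so I = I_cm + md² = 1.5289 + 3.0577 = 4.5866 kg·m².
L_eq = 4.5866/(2.939 × 1.0200) = 1.530 m.

1.530 m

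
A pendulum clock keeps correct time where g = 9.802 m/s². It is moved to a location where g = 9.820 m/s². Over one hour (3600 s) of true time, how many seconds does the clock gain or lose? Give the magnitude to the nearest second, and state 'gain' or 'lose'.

gain 3 s

The clock's period scales as T ∝ 1/√g, so T'/T = √(9.802/9.820) = 0.999083.
In 3600 s of true time the clock registers 3600/0.999083 = 3603.3 s, so it gains 3 s.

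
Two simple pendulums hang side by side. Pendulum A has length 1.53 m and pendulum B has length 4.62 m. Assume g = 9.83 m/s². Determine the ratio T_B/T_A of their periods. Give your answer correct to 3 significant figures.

1.74

T ∝ √L, so T_B/T_A = √(L_B/L_A) = √(4.62/1.53) = 1.74.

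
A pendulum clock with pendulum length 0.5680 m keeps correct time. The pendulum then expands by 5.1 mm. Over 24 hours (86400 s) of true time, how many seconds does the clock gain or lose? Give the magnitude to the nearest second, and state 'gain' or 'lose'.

T ∝ √L, so T'/T = √(0.57310/0.5680) = 1.00448.
In 86400 s of true time the clock registers 86400/1.00448 = 86014.7 s, so it loses 385 s.

lose 385 s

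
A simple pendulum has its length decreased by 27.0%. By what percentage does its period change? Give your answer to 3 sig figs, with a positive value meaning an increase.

T ∝ √L, so T'/T = √(0.7300) = 0.8544.
Percentage change in T = (0.8544 − 1) × 100% = -14.6%.

-14.6%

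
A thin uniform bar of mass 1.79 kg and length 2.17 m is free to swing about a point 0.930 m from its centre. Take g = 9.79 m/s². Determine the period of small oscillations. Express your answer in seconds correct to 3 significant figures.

2.33 s

For a physical pendulum T = 2π√(I/(mgd)), with d = 0.9300 m from pivot to centre of mass.
I_cm = mL²/12 = 1.79 × 2.17²/12 = 0.7024 kg·m²; I = I_cm + md² = 0.7024 + 1.79 × 0.9300² = 2.251 kg·m².
T = 2π√(2.251/(1.79 × 9.79 × 0.9300)) = 2.33 s.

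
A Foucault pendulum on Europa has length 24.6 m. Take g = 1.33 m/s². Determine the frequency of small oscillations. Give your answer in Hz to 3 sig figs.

0.0370 Hz

T = 2π√(L/g) = 2π√(24.6/1.33) = 27.02 s, so f = 1/T = 0.0370 Hz.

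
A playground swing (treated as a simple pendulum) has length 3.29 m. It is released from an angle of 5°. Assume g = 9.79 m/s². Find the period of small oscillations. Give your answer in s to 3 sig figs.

3.64 s

T = 2π√(L/g) = 2π√(3.29/9.79) = 2π × 0.5797 = 3.64 s.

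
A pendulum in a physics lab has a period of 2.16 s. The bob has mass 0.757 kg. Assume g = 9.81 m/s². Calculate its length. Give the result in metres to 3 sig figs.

From T = 2π√(L/g), L = gT²/(4π²) = 9.81 × 2.160²/(4π²) = 1.16 m.

1.16 m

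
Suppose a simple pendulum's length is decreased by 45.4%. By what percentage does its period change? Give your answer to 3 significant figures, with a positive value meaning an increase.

T ∝ √L, so T'/T = √(0.5460) = 0.7389.
Percentage change in T = (0.7389 − 1) × 100% = -26.1%.

-26.1%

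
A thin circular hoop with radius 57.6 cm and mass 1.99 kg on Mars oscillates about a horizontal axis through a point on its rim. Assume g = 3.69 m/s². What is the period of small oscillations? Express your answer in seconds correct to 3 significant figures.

I_cm = mr² = 0.6602 kg·m². The pivot is at distance d = 0.576 m from the centre of mass.
By the parallel-axis theorem, I = I_cm + md² = 0.6602 + 0.6602 = 1.320 kg·m².
T = 2π√(I/(mgd)) = 2π√(1.320/(1.99 × 3.69 × 0.576)) = 3.51 s.

3.51 s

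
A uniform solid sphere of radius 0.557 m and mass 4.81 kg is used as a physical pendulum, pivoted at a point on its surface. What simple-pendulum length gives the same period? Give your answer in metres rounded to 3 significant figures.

0.780 m

The equivalent simple-pendulum length is L_eq = I/(md), where I is about the pivot and d = 0.5570 m.
I_cm = (2/5)mR² = 0.5969 kg·m², so I = I_cm + md² = 0.5969 + 1.492 = 2.089 kg·m².
L_eq = 2.089/(4.81 × 0.5570) = 0.780 m.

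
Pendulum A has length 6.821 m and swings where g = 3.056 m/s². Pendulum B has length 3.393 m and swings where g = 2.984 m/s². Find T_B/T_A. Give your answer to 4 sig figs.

T = 2π√(L/g), so T_B/T_A = √((L_B/g_B)/(L_A/g_A)) = √((3.393/2.984)/(6.821/3.056)) = 0.7137.

0.7137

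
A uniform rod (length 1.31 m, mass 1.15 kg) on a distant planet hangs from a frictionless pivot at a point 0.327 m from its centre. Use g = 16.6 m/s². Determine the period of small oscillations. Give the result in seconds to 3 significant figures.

For a physical pendulum T = 2π√(I/(mgd)), with d = 0.3270 m from pivot to centre of mass.
I_cm = mL²/12 = 1.15 × 1.31²/12 = 0.1645 kg·m²; I = I_cm + md² = 0.1645 + 1.15 × 0.3270² = 0.2874 kg·m².
T = 2π√(0.2874/(1.15 × 16.6 × 0.3270)) = 1.35 s.

1.35 s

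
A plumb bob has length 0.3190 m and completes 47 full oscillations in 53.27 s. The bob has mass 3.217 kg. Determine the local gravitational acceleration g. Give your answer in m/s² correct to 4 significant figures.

9.803 m/s²

T = 53.27/47 = 1.1334 s.
From T = 2π√(L/g), g = 4π²L/T² = 4π² × 0.3190/1.1334² = 9.803 m/s².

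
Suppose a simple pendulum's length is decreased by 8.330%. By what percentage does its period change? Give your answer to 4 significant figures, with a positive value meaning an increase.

T ∝ √L, so T'/T = √(0.91670) = 0.95744.
Percentage change in T = (0.95744 − 1) × 100% = -4.256%.

-4.256%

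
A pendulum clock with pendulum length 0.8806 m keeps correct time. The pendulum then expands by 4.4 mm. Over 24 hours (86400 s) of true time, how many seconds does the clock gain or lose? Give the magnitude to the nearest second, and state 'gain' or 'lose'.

T ∝ √L, so T'/T = √(0.88500/0.8806) = 1.00250.
In 86400 s of true time the clock registers 86400/1.00250 = 86185.0 s, so it loses 215 s.

lose 215 s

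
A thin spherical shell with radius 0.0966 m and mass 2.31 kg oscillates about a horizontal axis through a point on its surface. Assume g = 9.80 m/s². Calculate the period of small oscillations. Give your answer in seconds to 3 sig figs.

0.805 s

I_cm = (2/3)mr² = 0.01437 kg·m². The pivot is at distance d = 0.0966 m from the centre of mass.
By the parallel-axis theorem, I = I_cm + md² = 0.01437 + 0.02156 = 0.03593 kg·m².
T = 2π√(I/(mgd)) = 2π√(0.03593/(2.31 × 9.80 × 0.0966)) = 0.805 s.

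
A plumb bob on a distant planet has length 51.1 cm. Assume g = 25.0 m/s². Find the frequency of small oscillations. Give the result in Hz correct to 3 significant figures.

T = 2π√(L/g) = 2π√(0.511/25.0) = 0.8983 s, so f = 1/T = 1.11 Hz.

1.11 Hz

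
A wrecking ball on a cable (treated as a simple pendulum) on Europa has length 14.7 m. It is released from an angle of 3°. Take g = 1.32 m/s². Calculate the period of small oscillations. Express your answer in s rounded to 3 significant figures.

21.0 s

T = 2π√(L/g) = 2π√(14.7/1.32) = 2π × 3.337 = 21.0 s.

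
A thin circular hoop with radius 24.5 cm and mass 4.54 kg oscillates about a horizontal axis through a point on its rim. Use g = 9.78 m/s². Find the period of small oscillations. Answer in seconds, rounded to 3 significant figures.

I_cm = mr² = 0.2725 kg·m². The pivot is at distance d = 0.245 m from the centre of mass.
By the parallel-axis theorem, I = I_cm + md² = 0.2725 + 0.2725 = 0.5450 kg·m².
T = 2π√(I/(mgd)) = 2π√(0.5450/(4.54 × 9.78 × 0.245)) = 1.41 s.

1.41 s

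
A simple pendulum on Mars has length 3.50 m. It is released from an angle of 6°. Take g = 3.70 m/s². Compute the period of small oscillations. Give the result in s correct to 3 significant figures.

6.11 s

T = 2π√(L/g) = 2π√(3.50/3.70) = 2π × 0.9726 = 6.11 s.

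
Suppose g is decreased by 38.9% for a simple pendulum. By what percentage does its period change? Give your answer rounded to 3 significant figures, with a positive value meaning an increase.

27.9%

T ∝ 1/√g, so T'/T = 1/√(0.6110) = 1.279.
Percentage change in T = (1.279 − 1) × 100% = 27.9%.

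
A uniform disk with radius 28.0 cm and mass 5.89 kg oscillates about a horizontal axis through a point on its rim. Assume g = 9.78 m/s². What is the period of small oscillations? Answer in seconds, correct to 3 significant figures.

1.30 s

I_cm = ½mr² = 0.2309 kg·m². The pivot is at distance d = 0.280 m from the centre of mass.
By the parallel-axis theorem, I = I_cm + md² = 0.2309 + 0.4618 = 0.6927 kg·m².
T = 2π√(I/(mgd)) = 2π√(0.6927/(5.89 × 9.78 × 0.280)) = 1.30 s.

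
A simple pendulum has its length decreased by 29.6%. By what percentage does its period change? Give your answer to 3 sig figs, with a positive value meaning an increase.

-16.1%

T ∝ √L, so T'/T = √(0.7040) = 0.8390.
Percentage change in T = (0.8390 − 1) × 100% = -16.1%.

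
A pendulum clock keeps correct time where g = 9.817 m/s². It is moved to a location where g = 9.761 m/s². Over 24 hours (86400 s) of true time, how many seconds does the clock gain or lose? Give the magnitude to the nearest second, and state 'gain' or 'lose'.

lose 247 s

The clock's period scales as T ∝ 1/√g, so T'/T = √(9.817/9.761) = 1.00286.
In 86400 s of true time the clock registers 86400/1.00286 = 86153.2 s, so it loses 247 s.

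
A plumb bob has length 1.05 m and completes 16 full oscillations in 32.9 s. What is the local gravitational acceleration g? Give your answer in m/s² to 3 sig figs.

T = 32.9/16 = 2.056 s.
From T = 2π√(L/g), g = 4π²L/T² = 4π² × 1.05/2.056² = 9.80 m/s².

9.80 m/s²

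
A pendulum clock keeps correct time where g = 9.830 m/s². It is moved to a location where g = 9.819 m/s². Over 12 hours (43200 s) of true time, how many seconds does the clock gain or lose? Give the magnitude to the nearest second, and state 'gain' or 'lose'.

The clock's period scales as T ∝ 1/√g, so T'/T = √(9.830/9.819) = 1.00056.
In 43200 s of true time the clock registers 43200/1.00056 = 43175.8 s, so it loses 24 s.

lose 24 s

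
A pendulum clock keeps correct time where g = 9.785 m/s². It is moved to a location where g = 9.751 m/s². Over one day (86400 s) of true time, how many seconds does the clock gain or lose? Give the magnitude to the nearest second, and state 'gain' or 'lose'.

The clock's period scales as T ∝ 1/√g, so T'/T = √(9.785/9.751) = 1.00174.
In 86400 s of true time the clock registers 86400/1.00174 = 86249.8 s, so it loses 150 s.

lose 150 s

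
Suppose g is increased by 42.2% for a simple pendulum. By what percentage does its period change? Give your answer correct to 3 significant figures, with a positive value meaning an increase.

T ∝ 1/√g, so T'/T = 1/√(1.422) = 0.8386.
Percentage change in T = (0.8386 − 1) × 100% = -16.1%.

-16.1%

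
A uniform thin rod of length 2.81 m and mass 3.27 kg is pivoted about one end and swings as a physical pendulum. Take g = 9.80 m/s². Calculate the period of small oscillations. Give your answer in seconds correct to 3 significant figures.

For a physical pendulum T = 2π√(I/(mgd)), with d = 1.405 m from pivot to centre of mass.
I_cm = mL²/12 = 3.27 × 2.81²/12 = 2.152 kg·m²; I = I_cm + md² = 2.152 + 3.27 × 1.405² = 8.607 kg·m².
T = 2π√(8.607/(3.27 × 9.80 × 1.405)) = 2.75 s.

2.75 s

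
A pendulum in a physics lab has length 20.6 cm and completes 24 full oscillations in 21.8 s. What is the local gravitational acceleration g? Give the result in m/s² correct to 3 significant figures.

T = 21.8/24 = 0.9083 s.
From T = 2π√(L/g), g = 4π²L/T² = 4π² × 0.206/0.9083² = 9.86 m/s².

9.86 m/s²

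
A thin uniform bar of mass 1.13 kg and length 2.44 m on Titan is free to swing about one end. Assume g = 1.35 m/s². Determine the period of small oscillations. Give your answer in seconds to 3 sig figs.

6.90 s

For a physical pendulum T = 2π√(I/(mgd)), with d = 1.220 m from pivot to centre of mass.
I_cm = mL²/12 = 1.13 × 2.44²/12 = 0.5606 kg·m²; I = I_cm + md² = 0.5606 + 1.13 × 1.220² = 2.243 kg·m².
T = 2π√(2.243/(1.13 × 1.35 × 1.220)) = 6.90 s.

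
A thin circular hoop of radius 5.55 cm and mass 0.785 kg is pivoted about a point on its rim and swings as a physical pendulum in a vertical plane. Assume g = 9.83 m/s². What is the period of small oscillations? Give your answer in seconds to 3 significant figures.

0.668 s

I_cm = mr² = 0.002418 kg·m². The pivot is at distance d = 0.0555 m from the centre of mass.
By the parallel-axis theorem, I = I_cm + md² = 0.002418 + 0.002418 = 0.004836 kg·m².
T = 2π√(I/(mgd)) = 2π√(0.004836/(0.785 × 9.83 × 0.0555)) = 0.668 s.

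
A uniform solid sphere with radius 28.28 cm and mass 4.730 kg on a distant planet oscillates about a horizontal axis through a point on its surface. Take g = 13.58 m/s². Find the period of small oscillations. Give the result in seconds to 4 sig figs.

1.073 s

I_cm = (2/5)mr² = 0.15131 kg·m². The pivot is at distance d = 0.2828 m from the centre of mass.
By the parallel-axis theorem, I = I_cm + md² = 0.15131 + 0.37829 = 0.52960 kg·m².
T = 2π√(I/(mgd)) = 2π√(0.52960/(4.730 × 13.58 × 0.2828)) = 1.073 s.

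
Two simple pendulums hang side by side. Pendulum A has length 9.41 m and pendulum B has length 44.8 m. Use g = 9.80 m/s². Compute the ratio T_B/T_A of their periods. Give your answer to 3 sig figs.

T ∝ √L, so T_B/T_A = √(L_B/L_A) = √(44.8/9.41) = 2.18.

2.18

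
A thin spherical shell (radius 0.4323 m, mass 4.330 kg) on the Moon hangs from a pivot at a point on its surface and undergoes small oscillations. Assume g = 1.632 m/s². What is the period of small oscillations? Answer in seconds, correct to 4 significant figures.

I_cm = (2/3)mr² = 0.53947 kg·m². The pivot is at distance d = 0.4323 m from the centre of mass.
By the parallel-axis theorem, I = I_cm + md² = 0.53947 + 0.80920 = 1.3487 kg·m².
T = 2π√(I/(mgd)) = 2π√(1.3487/(4.330 × 1.632 × 0.4323)) = 4.175 s.

4.175 s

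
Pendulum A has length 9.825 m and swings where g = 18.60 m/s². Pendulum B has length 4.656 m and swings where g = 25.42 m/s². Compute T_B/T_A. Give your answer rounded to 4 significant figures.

T = 2π√(L/g), so T_B/T_A = √((L_B/g_B)/(L_A/g_A)) = √((4.656/25.42)/(9.825/18.60)) = 0.5889.

0.5889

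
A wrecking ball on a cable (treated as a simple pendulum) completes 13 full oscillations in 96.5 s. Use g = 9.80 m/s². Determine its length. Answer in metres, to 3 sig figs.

T = 96.5/13 = 7.423 s.
From T = 2π√(L/g), L = gT²/(4π²) = 9.80 × 7.423²/(4π²) = 13.7 m.

13.7 m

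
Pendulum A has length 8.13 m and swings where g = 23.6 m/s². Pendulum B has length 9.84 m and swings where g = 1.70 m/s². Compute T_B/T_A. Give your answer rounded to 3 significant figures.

T = 2π√(L/g), so T_B/T_A = √((L_B/g_B)/(L_A/g_A)) = √((9.84/1.70)/(8.13/23.6)) = 4.10.

4.10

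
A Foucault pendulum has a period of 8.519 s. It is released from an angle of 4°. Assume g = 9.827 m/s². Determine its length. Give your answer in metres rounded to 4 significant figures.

18.07 m

From T = 2π√(L/g), L = gT²/(4π²) = 9.827 × 8.5190²/(4π²) = 18.07 m.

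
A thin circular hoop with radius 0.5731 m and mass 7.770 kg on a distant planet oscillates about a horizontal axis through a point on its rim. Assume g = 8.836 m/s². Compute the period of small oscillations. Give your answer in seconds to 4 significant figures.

I_cm = mr² = 2.5520 kg·m². The pivot is at distance d = 0.5731 m from the centre of mass.
By the parallel-axis theorem, I = I_cm + md² = 2.5520 + 2.5520 = 5.1040 kg·m².
T = 2π√(I/(mgd)) = 2π√(5.1040/(7.770 × 8.836 × 0.5731)) = 2.263 s.

2.263 s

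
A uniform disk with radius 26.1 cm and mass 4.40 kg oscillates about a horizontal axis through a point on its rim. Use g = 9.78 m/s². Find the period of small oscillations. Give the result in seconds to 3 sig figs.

I_cm = ½mr² = 0.1499 kg·m². The pivot is at distance d = 0.261 m from the centre of mass.
By the parallel-axis theorem, I = I_cm + md² = 0.1499 + 0.2997 = 0.4496 kg·m².
T = 2π√(I/(mgd)) = 2π√(0.4496/(4.40 × 9.78 × 0.261)) = 1.26 s.

1.26 s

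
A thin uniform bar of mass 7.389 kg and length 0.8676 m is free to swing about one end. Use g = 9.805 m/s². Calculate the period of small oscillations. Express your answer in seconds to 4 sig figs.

1.526 s

For a physical pendulum T = 2π√(I/(mgd)), with d = 0.43380 m from pivot to centre of mass.
I_cm = mL²/12 = 7.389 × 0.8676²/12 = 0.46349 kg·m²; I = I_cm + md² = 0.46349 + 7.389 × 0.43380² = 1.8540 kg·m².
T = 2π√(1.8540/(7.389 × 9.805 × 0.43380)) = 1.526 s.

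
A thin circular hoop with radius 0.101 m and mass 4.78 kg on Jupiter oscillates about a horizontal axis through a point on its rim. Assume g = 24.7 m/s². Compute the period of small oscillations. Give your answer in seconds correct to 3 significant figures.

0.568 s

I_cm = mr² = 0.04876 kg·m². The pivot is at distance d = 0.101 m from the centre of mass.
By the parallel-axis theorem, I = I_cm + md² = 0.04876 + 0.04876 = 0.09752 kg·m².
T = 2π√(I/(mgd)) = 2π√(0.09752/(4.78 × 24.7 × 0.101)) = 0.568 s.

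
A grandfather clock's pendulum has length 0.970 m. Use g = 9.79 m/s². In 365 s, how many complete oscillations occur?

T = 2π√(L/g) = 2π√(0.970/9.79) = 1.978 s.
Number of complete oscillations = ⌊365/1.978⌋ = ⌊184.6⌋ = 184.

184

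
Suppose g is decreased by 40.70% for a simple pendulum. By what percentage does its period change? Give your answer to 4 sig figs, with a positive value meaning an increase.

T ∝ 1/√g, so T'/T = 1/√(0.59300) = 1.2986.
Percentage change in T = (1.2986 − 1) × 100% = 29.86%.

29.86%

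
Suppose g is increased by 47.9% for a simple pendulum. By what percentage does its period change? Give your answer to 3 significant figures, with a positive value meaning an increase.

T ∝ 1/√g, so T'/T = 1/√(1.479) = 0.8223.
Percentage change in T = (0.8223 − 1) × 100% = -17.8%.

-17.8%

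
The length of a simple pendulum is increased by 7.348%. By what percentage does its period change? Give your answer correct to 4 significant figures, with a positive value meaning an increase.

3.609%

T ∝ √L, so T'/T = √(1.0735) = 1.0361.
Percentage change in T = (1.0361 − 1) × 100% = 3.609%.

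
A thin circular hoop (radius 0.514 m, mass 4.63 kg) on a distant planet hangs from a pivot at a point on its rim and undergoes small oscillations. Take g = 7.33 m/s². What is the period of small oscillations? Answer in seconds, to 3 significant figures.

I_cm = mr² = 1.223 kg·m². The pivot is at distance d = 0.514 m from the centre of mass.
By the parallel-axis theorem, I = I_cm + md² = 1.223 + 1.223 = 2.446 kg·m².
T = 2π√(I/(mgd)) = 2π√(2.446/(4.63 × 7.33 × 0.514)) = 2.35 s.

2.35 s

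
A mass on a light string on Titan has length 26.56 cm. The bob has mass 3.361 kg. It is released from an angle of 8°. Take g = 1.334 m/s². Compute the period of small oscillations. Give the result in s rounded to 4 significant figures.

2.804 s

T = 2π√(L/g) = 2π√(0.2656/1.334) = 2π × 0.44621 = 2.804 s.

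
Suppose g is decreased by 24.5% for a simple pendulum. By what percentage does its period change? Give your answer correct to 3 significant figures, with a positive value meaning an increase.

15.1%

T ∝ 1/√g, so T'/T = 1/√(0.7550) = 1.151.
Percentage change in T = (1.151 − 1) × 100% = 15.1%.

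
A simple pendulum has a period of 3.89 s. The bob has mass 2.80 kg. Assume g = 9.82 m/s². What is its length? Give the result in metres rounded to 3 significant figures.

From T = 2π√(L/g), L = gT²/(4π²) = 9.82 × 3.890²/(4π²) = 3.76 m.

3.76 m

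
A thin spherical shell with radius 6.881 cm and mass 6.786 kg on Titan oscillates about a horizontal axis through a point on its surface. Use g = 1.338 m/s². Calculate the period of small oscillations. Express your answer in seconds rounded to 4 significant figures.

1.840 s

I_cm = (2/3)mr² = 0.021420 kg·m². The pivot is at distance d = 0.06881 m from the centre of mass.
By the parallel-axis theorem, I = I_cm + md² = 0.021420 + 0.032130 = 0.053551 kg·m².
T = 2π√(I/(mgd)) = 2π√(0.053551/(6.786 × 1.338 × 0.06881)) = 1.840 s.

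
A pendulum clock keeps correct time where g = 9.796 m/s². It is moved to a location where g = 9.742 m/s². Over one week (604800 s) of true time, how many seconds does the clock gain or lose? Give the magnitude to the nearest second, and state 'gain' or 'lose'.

The clock's period scales as T ∝ 1/√g, so T'/T = √(9.796/9.742) = 1.00277.
In 604800 s of true time the clock registers 604800/1.00277 = 603130.7 s, so it loses 1669 s.

lose 1669 s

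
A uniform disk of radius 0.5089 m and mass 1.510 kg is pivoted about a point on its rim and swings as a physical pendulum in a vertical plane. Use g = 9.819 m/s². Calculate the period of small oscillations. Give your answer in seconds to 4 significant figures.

I_cm = ½mr² = 0.19553 kg·m². The pivot is at distance d = 0.5089 m from the centre of mass.
By the parallel-axis theorem, I = I_cm + md² = 0.19553 + 0.39106 = 0.58659 kg·m².
T = 2π√(I/(mgd)) = 2π√(0.58659/(1.510 × 9.819 × 0.5089)) = 1.752 s.

1.752 s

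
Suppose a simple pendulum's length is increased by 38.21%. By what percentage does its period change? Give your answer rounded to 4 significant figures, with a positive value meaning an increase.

17.56%

T ∝ √L, so T'/T = √(1.3821) = 1.1756.
Percentage change in T = (1.1756 − 1) × 100% = 17.56%.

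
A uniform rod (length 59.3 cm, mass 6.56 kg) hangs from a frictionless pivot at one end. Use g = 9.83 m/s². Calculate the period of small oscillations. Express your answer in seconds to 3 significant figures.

1.26 s

For a physical pendulum T = 2π√(I/(mgd)), with d = 0.2965 m from pivot to centre of mass.
I_cm = mL²/12 = 6.56 × 0.593²/12 = 0.1922 kg·m²; I = I_cm + md² = 0.1922 + 6.56 × 0.2965² = 0.7689 kg·m².
T = 2π√(0.7689/(6.56 × 9.83 × 0.2965)) = 1.26 s.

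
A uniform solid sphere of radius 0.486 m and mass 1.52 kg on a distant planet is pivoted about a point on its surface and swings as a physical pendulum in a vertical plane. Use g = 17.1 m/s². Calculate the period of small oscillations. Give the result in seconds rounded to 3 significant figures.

1.25 s

I_cm = (2/5)mr² = 0.1436 kg·m². The pivot is at distance d = 0.486 m from the centre of mass.
By the parallel-axis theorem, I = I_cm + md² = 0.1436 + 0.3590 = 0.5026 kg·m².
T = 2π√(I/(mgd)) = 2π√(0.5026/(1.52 × 17.1 × 0.486)) = 1.25 s.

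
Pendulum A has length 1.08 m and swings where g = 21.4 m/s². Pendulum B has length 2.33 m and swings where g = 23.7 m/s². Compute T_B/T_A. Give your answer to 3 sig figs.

T = 2π√(L/g), so T_B/T_A = √((L_B/g_B)/(L_A/g_A)) = √((2.33/23.7)/(1.08/21.4)) = 1.40.

1.40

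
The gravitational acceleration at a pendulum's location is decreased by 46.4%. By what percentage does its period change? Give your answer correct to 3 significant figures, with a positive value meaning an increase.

36.6%

T ∝ 1/√g, so T'/T = 1/√(0.5360) = 1.366.
Percentage change in T = (1.366 − 1) × 100% = 36.6%.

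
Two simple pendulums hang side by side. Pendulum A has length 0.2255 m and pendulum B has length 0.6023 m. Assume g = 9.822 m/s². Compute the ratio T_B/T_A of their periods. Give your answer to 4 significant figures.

T ∝ √L, so T_B/T_A = √(L_B/L_A) = √(0.6023/0.2255) = 1.634.

1.634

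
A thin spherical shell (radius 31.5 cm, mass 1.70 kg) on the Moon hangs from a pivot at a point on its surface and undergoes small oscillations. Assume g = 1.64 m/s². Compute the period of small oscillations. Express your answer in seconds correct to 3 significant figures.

I_cm = (2/3)mr² = 0.1125 kg·m². The pivot is at distance d = 0.315 m from the centre of mass.
By the parallel-axis theorem, I = I_cm + md² = 0.1125 + 0.1687 = 0.2811 kg·m².
T = 2π√(I/(mgd)) = 2π√(0.2811/(1.70 × 1.64 × 0.315)) = 3.55 s.

3.55 s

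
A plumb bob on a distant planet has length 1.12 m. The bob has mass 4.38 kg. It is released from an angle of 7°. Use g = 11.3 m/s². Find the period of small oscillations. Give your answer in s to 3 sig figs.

1.98 s

T = 2π√(L/g) = 2π√(1.12/11.3) = 2π × 0.3148 = 1.98 s.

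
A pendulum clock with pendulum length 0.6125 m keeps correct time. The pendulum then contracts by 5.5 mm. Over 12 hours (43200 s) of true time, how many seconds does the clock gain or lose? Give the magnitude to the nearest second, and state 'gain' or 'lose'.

gain 195 s

T ∝ √L, so T'/T = √(0.60700/0.6125) = 0.995500.
In 43200 s of true time the clock registers 43200/0.995500 = 43395.3 s, so it gains 195 s.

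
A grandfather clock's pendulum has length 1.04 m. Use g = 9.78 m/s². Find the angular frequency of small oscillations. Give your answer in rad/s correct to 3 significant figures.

ω = √(g/L) = √(9.78/1.04) = 3.07 rad/s.

3.07 rad/s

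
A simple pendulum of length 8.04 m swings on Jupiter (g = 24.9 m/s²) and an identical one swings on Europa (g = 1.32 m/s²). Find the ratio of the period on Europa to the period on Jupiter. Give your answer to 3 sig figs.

T ∝ 1/√g, so T₂/T₁ = √(g₁/g₂) = √(24.9/1.32) = 4.34.

4.34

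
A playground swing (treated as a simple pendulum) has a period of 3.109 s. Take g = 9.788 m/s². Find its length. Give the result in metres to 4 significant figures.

From T = 2π√(L/g), L = gT²/(4π²) = 9.788 × 3.1090²/(4π²) = 2.396 m.

2.396 m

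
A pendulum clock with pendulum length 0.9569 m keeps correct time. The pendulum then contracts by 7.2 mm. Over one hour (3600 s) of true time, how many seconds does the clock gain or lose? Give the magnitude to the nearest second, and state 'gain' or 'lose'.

gain 14 s

T ∝ √L, so T'/T = √(0.94970/0.9569) = 0.996231.
In 3600 s of true time the clock registers 3600/0.996231 = 3613.6 s, so it gains 14 s.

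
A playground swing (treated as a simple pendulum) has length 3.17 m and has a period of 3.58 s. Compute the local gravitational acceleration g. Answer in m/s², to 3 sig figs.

From T = 2π√(L/g), g = 4π²L/T² = 4π² × 3.17/3.580² = 9.76 m/s².

9.76 m/s²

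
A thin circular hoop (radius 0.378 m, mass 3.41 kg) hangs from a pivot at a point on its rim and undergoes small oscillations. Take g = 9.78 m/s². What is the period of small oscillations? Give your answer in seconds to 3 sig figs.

I_cm = mr² = 0.4872 kg·m². The pivot is at distance d = 0.378 m from the centre of mass.
By the parallel-axis theorem, I = I_cm + md² = 0.4872 + 0.4872 = 0.9745 kg·m².
T = 2π√(I/(mgd)) = 2π√(0.9745/(3.41 × 9.78 × 0.378)) = 1.75 s.

1.75 s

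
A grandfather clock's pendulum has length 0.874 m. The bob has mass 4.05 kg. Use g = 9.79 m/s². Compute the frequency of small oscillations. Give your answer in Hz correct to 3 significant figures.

T = 2π√(L/g) = 2π√(0.874/9.79) = 1.877 s, so f = 1/T = 0.533 Hz.

0.533 Hz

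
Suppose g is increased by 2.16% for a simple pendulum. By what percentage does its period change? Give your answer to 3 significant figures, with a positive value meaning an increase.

T ∝ 1/√g, so T'/T = 1/√(1.022) = 0.9894.
Percentage change in T = (0.9894 − 1) × 100% = -1.06%.

-1.06%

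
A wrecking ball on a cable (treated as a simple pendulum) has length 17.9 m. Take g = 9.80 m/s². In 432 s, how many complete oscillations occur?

T = 2π√(L/g) = 2π√(17.9/9.80) = 8.492 s.
Number of complete oscillations = ⌊432/8.492⌋ = ⌊50.87⌋ = 50.

50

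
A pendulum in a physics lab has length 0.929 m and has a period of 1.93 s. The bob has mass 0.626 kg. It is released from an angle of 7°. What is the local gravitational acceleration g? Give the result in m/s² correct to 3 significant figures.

9.85 m/s²

From T = 2π√(L/g), g = 4π²L/T² = 4π² × 0.929/1.930² = 9.85 m/s².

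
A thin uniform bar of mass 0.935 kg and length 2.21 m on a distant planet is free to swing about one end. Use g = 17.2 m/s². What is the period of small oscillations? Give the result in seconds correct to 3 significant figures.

1.84 s

For a physical pendulum T = 2π√(I/(mgd)), with d = 1.105 m from pivot to centre of mass.
I_cm = mL²/12 = 0.935 × 2.21²/12 = 0.3806 kg·m²; I = I_cm + md² = 0.3806 + 0.935 × 1.105² = 1.522 kg·m².
T = 2π√(1.522/(0.935 × 17.2 × 1.105)) = 1.84 s.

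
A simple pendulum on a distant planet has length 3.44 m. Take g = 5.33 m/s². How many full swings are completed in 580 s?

T = 2π√(L/g) = 2π√(3.44/5.33) = 5.048 s.
Number of complete oscillations = ⌊580/5.048⌋ = ⌊114.9⌋ = 114.

114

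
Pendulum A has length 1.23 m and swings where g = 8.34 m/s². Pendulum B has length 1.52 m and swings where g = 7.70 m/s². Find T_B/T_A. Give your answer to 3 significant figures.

1.16

T = 2π√(L/g), so T_B/T_A = √((L_B/g_B)/(L_A/g_A)) = √((1.52/7.70)/(1.23/8.34)) = 1.16.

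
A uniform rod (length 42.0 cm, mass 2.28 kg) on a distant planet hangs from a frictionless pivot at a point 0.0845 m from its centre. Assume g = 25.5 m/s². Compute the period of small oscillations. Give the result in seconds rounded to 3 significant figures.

0.633 s

For a physical pendulum T = 2π√(I/(mgd)), with d = 0.08450 m from pivot to centre of mass.
I_cm = mL²/12 = 2.28 × 0.420²/12 = 0.03352 kg·m²; I = I_cm + md² = 0.03352 + 2.28 × 0.08450² = 0.04980 kg·m².
T = 2π√(0.04980/(2.28 × 25.5 × 0.08450)) = 0.633 s.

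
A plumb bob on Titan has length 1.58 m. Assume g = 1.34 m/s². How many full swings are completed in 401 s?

T = 2π√(L/g) = 2π√(1.58/1.34) = 6.823 s.
Number of complete oscillations = ⌊401/6.823⌋ = ⌊58.77⌋ = 58.

58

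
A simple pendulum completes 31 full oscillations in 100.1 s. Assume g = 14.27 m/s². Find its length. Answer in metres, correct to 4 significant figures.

3.769 m

T = 100.1/31 = 3.2290 s.
From T = 2π√(L/g), L = gT²/(4π²) = 14.27 × 3.2290²/(4π²) = 3.769 m.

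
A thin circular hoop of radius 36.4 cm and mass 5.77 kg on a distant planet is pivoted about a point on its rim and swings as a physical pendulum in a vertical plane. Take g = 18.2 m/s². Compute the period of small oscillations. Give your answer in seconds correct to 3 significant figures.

I_cm = mr² = 0.7645 kg·m². The pivot is at distance d = 0.364 m from the centre of mass.
By the parallel-axis theorem, I = I_cm + md² = 0.7645 + 0.7645 = 1.529 kg·m².
T = 2π√(I/(mgd)) = 2π√(1.529/(5.77 × 18.2 × 0.364)) = 1.26 s.

1.26 s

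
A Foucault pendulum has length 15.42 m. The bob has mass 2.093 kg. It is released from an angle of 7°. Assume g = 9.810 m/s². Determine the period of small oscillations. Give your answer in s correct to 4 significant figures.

T = 2π√(L/g) = 2π√(15.42/9.810) = 2π × 1.2537 = 7.877 s.

7.877 s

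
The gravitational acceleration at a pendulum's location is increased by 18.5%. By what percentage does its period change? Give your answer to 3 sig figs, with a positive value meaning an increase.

-8.14%

T ∝ 1/√g, so T'/T = 1/√(1.185) = 0.9186.
Percentage change in T = (0.9186 − 1) × 100% = -8.14%.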